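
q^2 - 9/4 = (q - 3/2)*(q + 3/2)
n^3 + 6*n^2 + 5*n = n*(n + 1)*(n + 5)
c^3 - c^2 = c^2*(c - 1)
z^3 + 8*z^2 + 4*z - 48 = (z - 2)*(z + 4)*(z + 6)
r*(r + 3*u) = r^2 + 3*r*u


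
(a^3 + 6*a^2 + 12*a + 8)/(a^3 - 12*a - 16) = (a + 2)/(a - 4)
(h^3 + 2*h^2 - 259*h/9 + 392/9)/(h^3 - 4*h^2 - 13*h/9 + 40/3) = (3*h^2 + 14*h - 49)/(3*h^2 - 4*h - 15)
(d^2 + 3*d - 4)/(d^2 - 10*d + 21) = (d^2 + 3*d - 4)/(d^2 - 10*d + 21)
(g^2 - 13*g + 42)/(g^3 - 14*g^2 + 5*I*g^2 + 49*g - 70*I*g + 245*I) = (g - 6)/(g^2 + g*(-7 + 5*I) - 35*I)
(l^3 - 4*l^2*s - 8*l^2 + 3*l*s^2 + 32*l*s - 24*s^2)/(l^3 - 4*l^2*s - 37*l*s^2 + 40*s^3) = (-l^2 + 3*l*s + 8*l - 24*s)/(-l^2 + 3*l*s + 40*s^2)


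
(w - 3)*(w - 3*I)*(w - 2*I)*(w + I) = w^4 - 3*w^3 - 4*I*w^3 - w^2 + 12*I*w^2 + 3*w - 6*I*w + 18*I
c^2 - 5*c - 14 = (c - 7)*(c + 2)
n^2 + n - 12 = (n - 3)*(n + 4)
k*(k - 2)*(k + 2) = k^3 - 4*k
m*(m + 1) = m^2 + m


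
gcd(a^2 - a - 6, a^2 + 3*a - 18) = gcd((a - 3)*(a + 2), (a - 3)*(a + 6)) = a - 3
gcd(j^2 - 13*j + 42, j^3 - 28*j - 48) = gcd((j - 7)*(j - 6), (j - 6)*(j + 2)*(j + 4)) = j - 6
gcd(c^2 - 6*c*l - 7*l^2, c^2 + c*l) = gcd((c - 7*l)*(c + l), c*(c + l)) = c + l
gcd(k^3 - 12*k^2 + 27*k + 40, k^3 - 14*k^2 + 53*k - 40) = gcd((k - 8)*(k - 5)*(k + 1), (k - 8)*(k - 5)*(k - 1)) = k^2 - 13*k + 40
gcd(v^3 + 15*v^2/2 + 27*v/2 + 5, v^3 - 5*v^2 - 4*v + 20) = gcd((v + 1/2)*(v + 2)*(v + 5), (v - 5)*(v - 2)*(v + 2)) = v + 2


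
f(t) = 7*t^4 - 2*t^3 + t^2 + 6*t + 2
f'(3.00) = 714.00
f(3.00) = 542.00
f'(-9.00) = -20910.00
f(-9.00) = 47414.00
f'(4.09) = 1829.51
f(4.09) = 1865.24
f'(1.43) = 78.47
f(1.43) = 36.05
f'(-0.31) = 3.97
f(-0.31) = 0.36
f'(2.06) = 229.43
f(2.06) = 127.18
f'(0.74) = 15.54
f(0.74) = 8.28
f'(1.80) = 153.46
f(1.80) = 77.86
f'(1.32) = 62.58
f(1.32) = 28.31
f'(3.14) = 819.98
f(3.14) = 649.26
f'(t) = 28*t^3 - 6*t^2 + 2*t + 6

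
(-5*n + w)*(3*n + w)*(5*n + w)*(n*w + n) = -75*n^4*w - 75*n^4 - 25*n^3*w^2 - 25*n^3*w + 3*n^2*w^3 + 3*n^2*w^2 + n*w^4 + n*w^3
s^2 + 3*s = s*(s + 3)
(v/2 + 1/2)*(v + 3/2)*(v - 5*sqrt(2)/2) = v^3/2 - 5*sqrt(2)*v^2/4 + 5*v^2/4 - 25*sqrt(2)*v/8 + 3*v/4 - 15*sqrt(2)/8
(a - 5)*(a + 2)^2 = a^3 - a^2 - 16*a - 20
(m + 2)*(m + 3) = m^2 + 5*m + 6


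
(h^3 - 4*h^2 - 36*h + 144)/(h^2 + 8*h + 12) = (h^2 - 10*h + 24)/(h + 2)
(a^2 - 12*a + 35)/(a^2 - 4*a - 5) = (a - 7)/(a + 1)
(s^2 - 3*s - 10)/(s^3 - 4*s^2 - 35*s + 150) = (s + 2)/(s^2 + s - 30)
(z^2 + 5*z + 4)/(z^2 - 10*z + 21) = (z^2 + 5*z + 4)/(z^2 - 10*z + 21)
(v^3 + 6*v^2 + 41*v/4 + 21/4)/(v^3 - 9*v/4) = (2*v^2 + 9*v + 7)/(v*(2*v - 3))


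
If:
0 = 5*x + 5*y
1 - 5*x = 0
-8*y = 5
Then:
No Solution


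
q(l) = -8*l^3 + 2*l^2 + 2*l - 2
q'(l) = -24*l^2 + 4*l + 2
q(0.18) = -1.62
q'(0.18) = 1.94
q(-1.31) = 16.80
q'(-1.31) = -44.43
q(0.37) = -1.39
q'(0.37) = 0.19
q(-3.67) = 413.04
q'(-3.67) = -335.93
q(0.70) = -2.36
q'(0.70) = -6.96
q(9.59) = -6854.68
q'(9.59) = -2166.87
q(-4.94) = 1001.36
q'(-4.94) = -603.45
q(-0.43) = -1.85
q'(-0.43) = -4.16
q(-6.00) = 1786.00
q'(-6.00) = -886.00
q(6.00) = -1646.00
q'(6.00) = -838.00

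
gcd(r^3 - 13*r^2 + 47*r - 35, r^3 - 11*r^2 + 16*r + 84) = r - 7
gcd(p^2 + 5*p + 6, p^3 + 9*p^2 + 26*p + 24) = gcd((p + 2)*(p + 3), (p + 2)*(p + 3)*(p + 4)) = p^2 + 5*p + 6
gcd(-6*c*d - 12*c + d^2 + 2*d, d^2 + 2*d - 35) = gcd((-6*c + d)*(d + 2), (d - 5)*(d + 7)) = 1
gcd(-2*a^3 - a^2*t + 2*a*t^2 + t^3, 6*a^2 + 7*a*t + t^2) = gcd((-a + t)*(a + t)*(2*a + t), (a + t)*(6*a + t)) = a + t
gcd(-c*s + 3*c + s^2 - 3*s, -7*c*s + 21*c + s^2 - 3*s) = s - 3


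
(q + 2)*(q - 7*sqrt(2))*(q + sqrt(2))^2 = q^4 - 5*sqrt(2)*q^3 + 2*q^3 - 26*q^2 - 10*sqrt(2)*q^2 - 52*q - 14*sqrt(2)*q - 28*sqrt(2)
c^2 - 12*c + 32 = (c - 8)*(c - 4)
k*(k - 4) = k^2 - 4*k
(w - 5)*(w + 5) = w^2 - 25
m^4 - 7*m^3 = m^3*(m - 7)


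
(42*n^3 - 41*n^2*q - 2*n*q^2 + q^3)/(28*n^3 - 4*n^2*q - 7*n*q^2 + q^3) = (-6*n^2 + 5*n*q + q^2)/(-4*n^2 + q^2)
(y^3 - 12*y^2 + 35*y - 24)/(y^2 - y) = y - 11 + 24/y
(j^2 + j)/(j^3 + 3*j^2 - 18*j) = (j + 1)/(j^2 + 3*j - 18)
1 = 1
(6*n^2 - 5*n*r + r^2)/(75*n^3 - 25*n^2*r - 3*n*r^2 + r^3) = (-2*n + r)/(-25*n^2 + r^2)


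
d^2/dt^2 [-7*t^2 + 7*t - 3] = -14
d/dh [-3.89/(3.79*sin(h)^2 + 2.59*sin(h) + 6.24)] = (29.4862*sin(h) + 10.0751)*cos(h)/(3.79*sin(h)^2 + 2.59*sin(h) + 6.24)^2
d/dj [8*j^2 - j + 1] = 16*j - 1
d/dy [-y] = -1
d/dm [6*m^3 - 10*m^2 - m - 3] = 18*m^2 - 20*m - 1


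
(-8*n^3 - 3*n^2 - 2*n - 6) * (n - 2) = -8*n^4 + 13*n^3 + 4*n^2 - 2*n + 12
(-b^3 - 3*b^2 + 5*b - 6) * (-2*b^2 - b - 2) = 2*b^5 + 7*b^4 - 5*b^3 + 13*b^2 - 4*b + 12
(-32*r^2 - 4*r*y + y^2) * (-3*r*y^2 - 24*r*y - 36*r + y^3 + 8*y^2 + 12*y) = 96*r^3*y^2 + 768*r^3*y + 1152*r^3 - 20*r^2*y^3 - 160*r^2*y^2 - 240*r^2*y - 7*r*y^4 - 56*r*y^3 - 84*r*y^2 + y^5 + 8*y^4 + 12*y^3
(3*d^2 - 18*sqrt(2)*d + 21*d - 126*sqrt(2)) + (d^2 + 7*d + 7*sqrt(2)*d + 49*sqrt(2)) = 4*d^2 - 11*sqrt(2)*d + 28*d - 77*sqrt(2)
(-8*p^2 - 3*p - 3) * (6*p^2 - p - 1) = -48*p^4 - 10*p^3 - 7*p^2 + 6*p + 3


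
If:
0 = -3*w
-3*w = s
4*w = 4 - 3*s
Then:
No Solution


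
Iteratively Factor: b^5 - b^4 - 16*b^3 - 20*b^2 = (b)*(b^4 - b^3 - 16*b^2 - 20*b) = b*(b - 5)*(b^3 + 4*b^2 + 4*b) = b^2*(b - 5)*(b^2 + 4*b + 4) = b^2*(b - 5)*(b + 2)*(b + 2)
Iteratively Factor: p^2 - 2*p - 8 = (p + 2)*(p - 4)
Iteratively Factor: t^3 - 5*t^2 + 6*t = (t)*(t^2 - 5*t + 6) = t*(t - 2)*(t - 3)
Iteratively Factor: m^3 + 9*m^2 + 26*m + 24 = (m + 3)*(m^2 + 6*m + 8) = (m + 3)*(m + 4)*(m + 2)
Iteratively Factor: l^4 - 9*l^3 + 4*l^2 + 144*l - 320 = (l - 4)*(l^3 - 5*l^2 - 16*l + 80) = (l - 4)^2*(l^2 - l - 20) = (l - 5)*(l - 4)^2*(l + 4)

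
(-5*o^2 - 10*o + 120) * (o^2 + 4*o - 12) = -5*o^4 - 30*o^3 + 140*o^2 + 600*o - 1440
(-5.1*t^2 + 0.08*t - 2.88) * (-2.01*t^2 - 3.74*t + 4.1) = 10.251*t^4 + 18.9132*t^3 - 15.4204*t^2 + 11.0992*t - 11.808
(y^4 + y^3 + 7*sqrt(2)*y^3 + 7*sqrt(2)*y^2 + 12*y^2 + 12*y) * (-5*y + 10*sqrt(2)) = -5*y^5 - 25*sqrt(2)*y^4 - 5*y^4 - 25*sqrt(2)*y^3 + 80*y^3 + 80*y^2 + 120*sqrt(2)*y^2 + 120*sqrt(2)*y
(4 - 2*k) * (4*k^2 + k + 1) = -8*k^3 + 14*k^2 + 2*k + 4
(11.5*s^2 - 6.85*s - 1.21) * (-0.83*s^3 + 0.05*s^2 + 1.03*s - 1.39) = -9.545*s^5 + 6.2605*s^4 + 12.5068*s^3 - 23.101*s^2 + 8.2752*s + 1.6819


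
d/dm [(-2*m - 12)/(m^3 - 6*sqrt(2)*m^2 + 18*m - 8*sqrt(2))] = 2*(-m^3 + 6*sqrt(2)*m^2 - 18*m + 3*(m + 6)*(m^2 - 4*sqrt(2)*m + 6) + 8*sqrt(2))/(m^3 - 6*sqrt(2)*m^2 + 18*m - 8*sqrt(2))^2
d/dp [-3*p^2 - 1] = -6*p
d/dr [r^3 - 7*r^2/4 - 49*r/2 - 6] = 3*r^2 - 7*r/2 - 49/2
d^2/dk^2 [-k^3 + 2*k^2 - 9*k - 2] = 4 - 6*k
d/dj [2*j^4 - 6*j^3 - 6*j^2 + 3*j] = 8*j^3 - 18*j^2 - 12*j + 3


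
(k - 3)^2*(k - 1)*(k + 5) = k^4 - 2*k^3 - 20*k^2 + 66*k - 45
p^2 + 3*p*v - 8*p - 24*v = (p - 8)*(p + 3*v)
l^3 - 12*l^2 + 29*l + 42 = (l - 7)*(l - 6)*(l + 1)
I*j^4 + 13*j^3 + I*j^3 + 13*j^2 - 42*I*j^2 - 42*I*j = j*(j - 7*I)*(j - 6*I)*(I*j + I)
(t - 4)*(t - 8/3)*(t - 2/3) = t^3 - 22*t^2/3 + 136*t/9 - 64/9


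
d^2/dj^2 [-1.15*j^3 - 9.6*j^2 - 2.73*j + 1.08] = -6.9*j - 19.2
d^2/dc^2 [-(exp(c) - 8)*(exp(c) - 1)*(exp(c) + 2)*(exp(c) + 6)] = (-16*exp(3*c) + 9*exp(2*c) + 208*exp(c) + 44)*exp(c)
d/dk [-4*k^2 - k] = -8*k - 1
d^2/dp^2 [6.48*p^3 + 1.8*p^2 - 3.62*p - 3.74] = 38.88*p + 3.6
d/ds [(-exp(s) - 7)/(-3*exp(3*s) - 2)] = (-9*(exp(s) + 7)*exp(2*s) + 3*exp(3*s) + 2)*exp(s)/(3*exp(3*s) + 2)^2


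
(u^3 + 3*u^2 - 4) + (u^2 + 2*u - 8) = u^3 + 4*u^2 + 2*u - 12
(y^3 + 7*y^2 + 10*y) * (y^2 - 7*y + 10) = y^5 - 29*y^3 + 100*y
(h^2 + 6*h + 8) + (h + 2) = h^2 + 7*h + 10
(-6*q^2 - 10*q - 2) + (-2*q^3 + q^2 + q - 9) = -2*q^3 - 5*q^2 - 9*q - 11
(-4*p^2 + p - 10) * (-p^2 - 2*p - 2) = 4*p^4 + 7*p^3 + 16*p^2 + 18*p + 20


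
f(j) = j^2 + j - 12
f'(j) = 2*j + 1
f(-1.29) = -11.63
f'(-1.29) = -1.58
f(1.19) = -9.39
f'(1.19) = 3.38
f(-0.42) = -12.24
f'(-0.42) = 0.16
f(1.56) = -8.01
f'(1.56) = 4.12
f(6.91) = 42.66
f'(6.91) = 14.82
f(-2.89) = -6.54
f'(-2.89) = -4.78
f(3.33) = 2.42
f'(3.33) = 7.66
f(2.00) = -6.00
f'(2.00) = 5.00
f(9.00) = 78.00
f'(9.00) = 19.00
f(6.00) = 30.00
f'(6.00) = 13.00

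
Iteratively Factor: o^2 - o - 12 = (o + 3)*(o - 4)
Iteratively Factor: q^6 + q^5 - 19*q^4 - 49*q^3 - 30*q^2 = (q + 1)*(q^5 - 19*q^3 - 30*q^2) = (q + 1)*(q + 3)*(q^4 - 3*q^3 - 10*q^2) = q*(q + 1)*(q + 3)*(q^3 - 3*q^2 - 10*q) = q*(q + 1)*(q + 2)*(q + 3)*(q^2 - 5*q) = q*(q - 5)*(q + 1)*(q + 2)*(q + 3)*(q)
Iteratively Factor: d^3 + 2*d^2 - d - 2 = (d + 2)*(d^2 - 1) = (d + 1)*(d + 2)*(d - 1)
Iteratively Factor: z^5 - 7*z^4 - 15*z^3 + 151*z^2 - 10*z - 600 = (z - 5)*(z^4 - 2*z^3 - 25*z^2 + 26*z + 120) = (z - 5)*(z + 2)*(z^3 - 4*z^2 - 17*z + 60) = (z - 5)*(z - 3)*(z + 2)*(z^2 - z - 20) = (z - 5)^2*(z - 3)*(z + 2)*(z + 4)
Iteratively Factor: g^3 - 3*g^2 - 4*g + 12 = (g - 3)*(g^2 - 4) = (g - 3)*(g + 2)*(g - 2)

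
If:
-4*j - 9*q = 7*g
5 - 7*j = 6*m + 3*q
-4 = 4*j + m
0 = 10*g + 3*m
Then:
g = -192/317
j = -477/317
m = 640/317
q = 1084/951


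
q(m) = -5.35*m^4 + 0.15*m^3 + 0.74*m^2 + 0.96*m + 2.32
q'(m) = -21.4*m^3 + 0.45*m^2 + 1.48*m + 0.96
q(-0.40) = 1.91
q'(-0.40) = 1.81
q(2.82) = -324.06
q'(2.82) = -471.20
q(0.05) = 2.37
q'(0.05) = 1.03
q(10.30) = -59960.10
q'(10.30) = -23320.41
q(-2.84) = -345.91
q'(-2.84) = 490.58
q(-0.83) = -0.59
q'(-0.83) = 12.28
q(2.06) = -87.59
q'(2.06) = -181.16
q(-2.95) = -403.10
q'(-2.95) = 549.90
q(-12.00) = -111099.44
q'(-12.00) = 37027.20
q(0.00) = 2.32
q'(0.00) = 0.96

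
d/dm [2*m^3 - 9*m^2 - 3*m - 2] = 6*m^2 - 18*m - 3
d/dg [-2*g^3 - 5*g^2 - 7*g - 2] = -6*g^2 - 10*g - 7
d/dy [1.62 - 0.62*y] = -0.620000000000000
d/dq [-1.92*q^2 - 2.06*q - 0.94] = -3.84*q - 2.06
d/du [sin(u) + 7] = cos(u)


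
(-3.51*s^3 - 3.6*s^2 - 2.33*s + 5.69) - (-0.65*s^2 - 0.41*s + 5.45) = -3.51*s^3 - 2.95*s^2 - 1.92*s + 0.24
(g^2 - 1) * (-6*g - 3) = -6*g^3 - 3*g^2 + 6*g + 3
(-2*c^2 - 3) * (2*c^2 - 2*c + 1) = -4*c^4 + 4*c^3 - 8*c^2 + 6*c - 3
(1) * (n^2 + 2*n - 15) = n^2 + 2*n - 15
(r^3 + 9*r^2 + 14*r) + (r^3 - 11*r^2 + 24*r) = 2*r^3 - 2*r^2 + 38*r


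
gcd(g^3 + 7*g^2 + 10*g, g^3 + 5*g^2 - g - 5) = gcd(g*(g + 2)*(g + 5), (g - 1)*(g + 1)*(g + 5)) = g + 5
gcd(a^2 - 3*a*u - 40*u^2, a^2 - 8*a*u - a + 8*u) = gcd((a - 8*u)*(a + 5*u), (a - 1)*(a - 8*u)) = -a + 8*u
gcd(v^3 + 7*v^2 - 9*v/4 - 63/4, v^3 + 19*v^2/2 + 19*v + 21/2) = v^2 + 17*v/2 + 21/2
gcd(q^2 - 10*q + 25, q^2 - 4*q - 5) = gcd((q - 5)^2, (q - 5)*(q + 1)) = q - 5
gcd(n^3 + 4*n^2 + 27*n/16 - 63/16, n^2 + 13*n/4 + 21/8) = n + 7/4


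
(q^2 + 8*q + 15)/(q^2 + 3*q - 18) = (q^2 + 8*q + 15)/(q^2 + 3*q - 18)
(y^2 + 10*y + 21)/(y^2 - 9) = (y + 7)/(y - 3)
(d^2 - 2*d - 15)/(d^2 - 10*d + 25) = (d + 3)/(d - 5)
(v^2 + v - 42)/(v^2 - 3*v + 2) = (v^2 + v - 42)/(v^2 - 3*v + 2)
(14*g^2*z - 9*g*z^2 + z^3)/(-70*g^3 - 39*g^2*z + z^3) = z*(-2*g + z)/(10*g^2 + 7*g*z + z^2)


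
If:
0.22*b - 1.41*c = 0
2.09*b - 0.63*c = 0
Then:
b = 0.00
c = 0.00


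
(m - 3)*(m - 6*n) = m^2 - 6*m*n - 3*m + 18*n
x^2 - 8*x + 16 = (x - 4)^2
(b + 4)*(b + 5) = b^2 + 9*b + 20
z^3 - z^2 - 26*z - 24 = (z - 6)*(z + 1)*(z + 4)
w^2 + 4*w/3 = w*(w + 4/3)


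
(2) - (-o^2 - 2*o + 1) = o^2 + 2*o + 1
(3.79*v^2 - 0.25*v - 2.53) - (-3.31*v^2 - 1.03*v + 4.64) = 7.1*v^2 + 0.78*v - 7.17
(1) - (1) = 0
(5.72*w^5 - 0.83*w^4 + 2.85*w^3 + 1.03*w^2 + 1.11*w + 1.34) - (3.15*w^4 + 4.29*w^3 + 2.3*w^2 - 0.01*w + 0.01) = 5.72*w^5 - 3.98*w^4 - 1.44*w^3 - 1.27*w^2 + 1.12*w + 1.33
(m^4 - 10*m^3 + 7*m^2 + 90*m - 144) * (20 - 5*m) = -5*m^5 + 70*m^4 - 235*m^3 - 310*m^2 + 2520*m - 2880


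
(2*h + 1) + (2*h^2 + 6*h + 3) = 2*h^2 + 8*h + 4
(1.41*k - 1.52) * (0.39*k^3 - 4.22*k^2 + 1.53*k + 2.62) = 0.5499*k^4 - 6.543*k^3 + 8.5717*k^2 + 1.3686*k - 3.9824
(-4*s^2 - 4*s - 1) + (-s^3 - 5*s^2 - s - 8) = -s^3 - 9*s^2 - 5*s - 9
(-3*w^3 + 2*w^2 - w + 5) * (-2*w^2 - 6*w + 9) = 6*w^5 + 14*w^4 - 37*w^3 + 14*w^2 - 39*w + 45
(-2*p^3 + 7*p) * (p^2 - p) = -2*p^5 + 2*p^4 + 7*p^3 - 7*p^2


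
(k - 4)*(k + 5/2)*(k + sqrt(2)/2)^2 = k^4 - 3*k^3/2 + sqrt(2)*k^3 - 19*k^2/2 - 3*sqrt(2)*k^2/2 - 10*sqrt(2)*k - 3*k/4 - 5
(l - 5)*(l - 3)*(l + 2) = l^3 - 6*l^2 - l + 30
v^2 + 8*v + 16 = (v + 4)^2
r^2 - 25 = (r - 5)*(r + 5)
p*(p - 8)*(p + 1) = p^3 - 7*p^2 - 8*p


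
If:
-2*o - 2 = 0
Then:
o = -1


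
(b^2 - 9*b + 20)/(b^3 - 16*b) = (b - 5)/(b*(b + 4))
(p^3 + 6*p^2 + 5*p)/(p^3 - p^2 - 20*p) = (p^2 + 6*p + 5)/(p^2 - p - 20)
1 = 1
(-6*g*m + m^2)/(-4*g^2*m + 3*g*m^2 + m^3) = (-6*g + m)/(-4*g^2 + 3*g*m + m^2)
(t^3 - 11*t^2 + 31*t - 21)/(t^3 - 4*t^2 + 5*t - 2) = (t^2 - 10*t + 21)/(t^2 - 3*t + 2)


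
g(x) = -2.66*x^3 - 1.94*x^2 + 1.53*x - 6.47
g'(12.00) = -1194.15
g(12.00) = -4863.95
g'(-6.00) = -262.47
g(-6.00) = 489.07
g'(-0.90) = -1.44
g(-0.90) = -7.48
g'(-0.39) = 1.83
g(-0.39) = -7.20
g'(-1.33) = -7.43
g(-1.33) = -5.68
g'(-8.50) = -542.04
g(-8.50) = 1473.93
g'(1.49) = -21.97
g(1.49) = -17.30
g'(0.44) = -1.72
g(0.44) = -6.40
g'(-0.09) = 1.81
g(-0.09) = -6.62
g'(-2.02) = -23.19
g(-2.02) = 4.45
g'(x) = -7.98*x^2 - 3.88*x + 1.53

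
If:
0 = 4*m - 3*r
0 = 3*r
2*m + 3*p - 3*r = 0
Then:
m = 0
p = 0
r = 0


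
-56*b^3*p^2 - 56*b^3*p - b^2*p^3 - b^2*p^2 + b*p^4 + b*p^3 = p*(-8*b + p)*(7*b + p)*(b*p + b)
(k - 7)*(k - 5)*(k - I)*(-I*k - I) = -I*k^4 - k^3 + 11*I*k^3 + 11*k^2 - 23*I*k^2 - 23*k - 35*I*k - 35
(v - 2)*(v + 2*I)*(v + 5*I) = v^3 - 2*v^2 + 7*I*v^2 - 10*v - 14*I*v + 20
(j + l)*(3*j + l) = 3*j^2 + 4*j*l + l^2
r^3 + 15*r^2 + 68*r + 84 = (r + 2)*(r + 6)*(r + 7)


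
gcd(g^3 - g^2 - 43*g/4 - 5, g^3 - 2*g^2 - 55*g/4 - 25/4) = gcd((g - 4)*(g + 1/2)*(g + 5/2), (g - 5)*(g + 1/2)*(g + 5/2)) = g^2 + 3*g + 5/4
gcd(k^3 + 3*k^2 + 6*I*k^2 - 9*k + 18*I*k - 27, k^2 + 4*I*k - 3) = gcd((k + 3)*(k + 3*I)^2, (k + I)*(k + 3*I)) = k + 3*I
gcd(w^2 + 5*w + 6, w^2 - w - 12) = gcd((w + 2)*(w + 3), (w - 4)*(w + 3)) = w + 3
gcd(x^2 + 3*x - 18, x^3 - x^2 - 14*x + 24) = x - 3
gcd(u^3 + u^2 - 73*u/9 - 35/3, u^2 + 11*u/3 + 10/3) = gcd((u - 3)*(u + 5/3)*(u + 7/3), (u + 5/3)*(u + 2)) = u + 5/3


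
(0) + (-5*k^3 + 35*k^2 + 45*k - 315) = -5*k^3 + 35*k^2 + 45*k - 315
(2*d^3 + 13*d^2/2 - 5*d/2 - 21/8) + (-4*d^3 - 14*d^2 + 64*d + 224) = -2*d^3 - 15*d^2/2 + 123*d/2 + 1771/8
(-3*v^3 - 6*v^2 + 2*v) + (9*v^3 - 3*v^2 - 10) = 6*v^3 - 9*v^2 + 2*v - 10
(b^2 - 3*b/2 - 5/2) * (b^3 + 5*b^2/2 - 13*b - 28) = b^5 + b^4 - 77*b^3/4 - 59*b^2/4 + 149*b/2 + 70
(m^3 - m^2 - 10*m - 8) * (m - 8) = m^4 - 9*m^3 - 2*m^2 + 72*m + 64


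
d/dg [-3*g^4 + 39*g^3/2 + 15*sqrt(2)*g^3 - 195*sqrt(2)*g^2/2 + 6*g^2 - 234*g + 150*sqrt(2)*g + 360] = -12*g^3 + 117*g^2/2 + 45*sqrt(2)*g^2 - 195*sqrt(2)*g + 12*g - 234 + 150*sqrt(2)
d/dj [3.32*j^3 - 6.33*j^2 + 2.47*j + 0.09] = 9.96*j^2 - 12.66*j + 2.47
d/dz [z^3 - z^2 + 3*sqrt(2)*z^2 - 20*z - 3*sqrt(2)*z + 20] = 3*z^2 - 2*z + 6*sqrt(2)*z - 20 - 3*sqrt(2)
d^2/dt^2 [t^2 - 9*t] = 2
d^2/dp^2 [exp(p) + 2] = exp(p)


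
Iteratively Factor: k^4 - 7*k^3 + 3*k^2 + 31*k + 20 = (k + 1)*(k^3 - 8*k^2 + 11*k + 20) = (k + 1)^2*(k^2 - 9*k + 20) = (k - 4)*(k + 1)^2*(k - 5)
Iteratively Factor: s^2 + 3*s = (s)*(s + 3)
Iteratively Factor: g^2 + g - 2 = (g + 2)*(g - 1)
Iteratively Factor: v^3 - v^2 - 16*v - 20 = (v + 2)*(v^2 - 3*v - 10) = (v - 5)*(v + 2)*(v + 2)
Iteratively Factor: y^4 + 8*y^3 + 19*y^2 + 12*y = (y)*(y^3 + 8*y^2 + 19*y + 12) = y*(y + 1)*(y^2 + 7*y + 12) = y*(y + 1)*(y + 3)*(y + 4)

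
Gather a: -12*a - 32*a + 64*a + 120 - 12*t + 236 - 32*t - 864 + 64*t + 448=20*a + 20*t - 60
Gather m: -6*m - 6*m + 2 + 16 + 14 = 32 - 12*m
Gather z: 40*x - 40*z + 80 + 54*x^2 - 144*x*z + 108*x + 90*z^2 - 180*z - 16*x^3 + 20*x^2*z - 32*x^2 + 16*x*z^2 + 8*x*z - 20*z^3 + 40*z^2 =-16*x^3 + 22*x^2 + 148*x - 20*z^3 + z^2*(16*x + 130) + z*(20*x^2 - 136*x - 220) + 80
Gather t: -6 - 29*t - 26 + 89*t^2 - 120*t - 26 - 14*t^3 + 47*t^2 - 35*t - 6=-14*t^3 + 136*t^2 - 184*t - 64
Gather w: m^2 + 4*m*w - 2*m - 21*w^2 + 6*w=m^2 - 2*m - 21*w^2 + w*(4*m + 6)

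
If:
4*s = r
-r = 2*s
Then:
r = 0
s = 0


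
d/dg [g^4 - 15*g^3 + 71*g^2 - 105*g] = 4*g^3 - 45*g^2 + 142*g - 105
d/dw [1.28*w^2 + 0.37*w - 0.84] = 2.56*w + 0.37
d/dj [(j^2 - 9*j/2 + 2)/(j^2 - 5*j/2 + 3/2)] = (8*j^2 - 4*j - 7)/(4*j^4 - 20*j^3 + 37*j^2 - 30*j + 9)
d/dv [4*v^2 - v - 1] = 8*v - 1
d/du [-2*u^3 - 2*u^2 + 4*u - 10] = -6*u^2 - 4*u + 4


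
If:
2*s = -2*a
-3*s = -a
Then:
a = 0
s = 0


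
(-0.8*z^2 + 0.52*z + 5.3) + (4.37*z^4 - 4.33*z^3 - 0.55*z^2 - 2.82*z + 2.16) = 4.37*z^4 - 4.33*z^3 - 1.35*z^2 - 2.3*z + 7.46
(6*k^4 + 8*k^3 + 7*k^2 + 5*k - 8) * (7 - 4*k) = -24*k^5 + 10*k^4 + 28*k^3 + 29*k^2 + 67*k - 56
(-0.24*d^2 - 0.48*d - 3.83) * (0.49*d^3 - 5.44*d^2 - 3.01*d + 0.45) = -0.1176*d^5 + 1.0704*d^4 + 1.4569*d^3 + 22.172*d^2 + 11.3123*d - 1.7235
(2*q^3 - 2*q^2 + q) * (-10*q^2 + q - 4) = -20*q^5 + 22*q^4 - 20*q^3 + 9*q^2 - 4*q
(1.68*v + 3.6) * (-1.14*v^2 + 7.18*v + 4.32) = -1.9152*v^3 + 7.9584*v^2 + 33.1056*v + 15.552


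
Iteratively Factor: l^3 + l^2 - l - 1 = (l + 1)*(l^2 - 1) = (l - 1)*(l + 1)*(l + 1)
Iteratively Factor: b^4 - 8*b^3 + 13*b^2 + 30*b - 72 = (b - 3)*(b^3 - 5*b^2 - 2*b + 24) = (b - 4)*(b - 3)*(b^2 - b - 6) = (b - 4)*(b - 3)*(b + 2)*(b - 3)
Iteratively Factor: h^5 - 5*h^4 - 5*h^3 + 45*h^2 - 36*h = (h - 1)*(h^4 - 4*h^3 - 9*h^2 + 36*h) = (h - 3)*(h - 1)*(h^3 - h^2 - 12*h) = h*(h - 3)*(h - 1)*(h^2 - h - 12) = h*(h - 3)*(h - 1)*(h + 3)*(h - 4)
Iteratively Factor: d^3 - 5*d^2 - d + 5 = (d - 5)*(d^2 - 1) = (d - 5)*(d - 1)*(d + 1)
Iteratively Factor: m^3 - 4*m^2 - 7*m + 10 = (m - 1)*(m^2 - 3*m - 10) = (m - 5)*(m - 1)*(m + 2)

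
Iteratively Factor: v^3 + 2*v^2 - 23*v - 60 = (v + 3)*(v^2 - v - 20) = (v - 5)*(v + 3)*(v + 4)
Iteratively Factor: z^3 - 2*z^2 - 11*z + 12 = (z + 3)*(z^2 - 5*z + 4) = (z - 1)*(z + 3)*(z - 4)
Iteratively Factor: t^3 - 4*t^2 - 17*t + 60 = (t - 3)*(t^2 - t - 20) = (t - 3)*(t + 4)*(t - 5)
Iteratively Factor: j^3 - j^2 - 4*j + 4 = (j + 2)*(j^2 - 3*j + 2) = (j - 2)*(j + 2)*(j - 1)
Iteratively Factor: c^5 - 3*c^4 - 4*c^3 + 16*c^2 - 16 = (c - 2)*(c^4 - c^3 - 6*c^2 + 4*c + 8) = (c - 2)*(c + 1)*(c^3 - 2*c^2 - 4*c + 8) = (c - 2)^2*(c + 1)*(c^2 - 4) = (c - 2)^3*(c + 1)*(c + 2)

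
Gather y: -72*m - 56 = -72*m - 56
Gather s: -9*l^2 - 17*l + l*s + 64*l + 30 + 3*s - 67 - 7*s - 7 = -9*l^2 + 47*l + s*(l - 4) - 44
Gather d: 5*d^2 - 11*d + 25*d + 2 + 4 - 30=5*d^2 + 14*d - 24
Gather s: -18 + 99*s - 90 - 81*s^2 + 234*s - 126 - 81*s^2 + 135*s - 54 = -162*s^2 + 468*s - 288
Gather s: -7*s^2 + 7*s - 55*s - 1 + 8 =-7*s^2 - 48*s + 7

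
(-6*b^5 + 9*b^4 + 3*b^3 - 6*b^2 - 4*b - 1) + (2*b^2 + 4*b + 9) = -6*b^5 + 9*b^4 + 3*b^3 - 4*b^2 + 8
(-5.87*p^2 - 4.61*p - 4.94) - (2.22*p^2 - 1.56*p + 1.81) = -8.09*p^2 - 3.05*p - 6.75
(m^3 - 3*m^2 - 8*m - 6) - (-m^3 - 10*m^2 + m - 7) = 2*m^3 + 7*m^2 - 9*m + 1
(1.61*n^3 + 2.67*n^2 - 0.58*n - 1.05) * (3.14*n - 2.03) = 5.0554*n^4 + 5.1155*n^3 - 7.2413*n^2 - 2.1196*n + 2.1315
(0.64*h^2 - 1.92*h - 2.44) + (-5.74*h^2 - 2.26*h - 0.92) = -5.1*h^2 - 4.18*h - 3.36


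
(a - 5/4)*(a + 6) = a^2 + 19*a/4 - 15/2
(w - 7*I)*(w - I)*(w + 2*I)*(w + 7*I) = w^4 + I*w^3 + 51*w^2 + 49*I*w + 98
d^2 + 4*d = d*(d + 4)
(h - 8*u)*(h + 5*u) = h^2 - 3*h*u - 40*u^2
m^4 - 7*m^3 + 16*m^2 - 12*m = m*(m - 3)*(m - 2)^2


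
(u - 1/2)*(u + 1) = u^2 + u/2 - 1/2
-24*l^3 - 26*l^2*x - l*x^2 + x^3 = (-6*l + x)*(l + x)*(4*l + x)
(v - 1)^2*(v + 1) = v^3 - v^2 - v + 1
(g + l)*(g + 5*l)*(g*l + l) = g^3*l + 6*g^2*l^2 + g^2*l + 5*g*l^3 + 6*g*l^2 + 5*l^3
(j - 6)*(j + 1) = j^2 - 5*j - 6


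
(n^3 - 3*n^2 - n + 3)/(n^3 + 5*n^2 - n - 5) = (n - 3)/(n + 5)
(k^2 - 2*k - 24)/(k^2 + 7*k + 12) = (k - 6)/(k + 3)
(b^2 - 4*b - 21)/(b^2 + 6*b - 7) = (b^2 - 4*b - 21)/(b^2 + 6*b - 7)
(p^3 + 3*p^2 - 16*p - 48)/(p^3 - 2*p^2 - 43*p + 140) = (p^2 + 7*p + 12)/(p^2 + 2*p - 35)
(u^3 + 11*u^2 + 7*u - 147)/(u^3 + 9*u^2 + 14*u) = (u^2 + 4*u - 21)/(u*(u + 2))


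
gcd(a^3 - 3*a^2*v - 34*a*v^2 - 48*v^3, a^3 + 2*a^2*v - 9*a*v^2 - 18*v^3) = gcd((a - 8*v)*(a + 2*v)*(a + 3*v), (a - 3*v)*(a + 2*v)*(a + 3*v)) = a^2 + 5*a*v + 6*v^2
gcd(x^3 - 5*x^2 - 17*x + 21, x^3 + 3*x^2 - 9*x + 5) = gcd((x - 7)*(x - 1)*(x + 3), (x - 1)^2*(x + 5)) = x - 1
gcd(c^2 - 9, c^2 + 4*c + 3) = c + 3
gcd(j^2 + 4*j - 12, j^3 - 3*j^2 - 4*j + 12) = j - 2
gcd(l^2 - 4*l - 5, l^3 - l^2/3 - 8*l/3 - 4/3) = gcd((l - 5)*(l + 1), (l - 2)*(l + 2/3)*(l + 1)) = l + 1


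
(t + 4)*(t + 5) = t^2 + 9*t + 20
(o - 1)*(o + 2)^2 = o^3 + 3*o^2 - 4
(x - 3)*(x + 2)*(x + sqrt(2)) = x^3 - x^2 + sqrt(2)*x^2 - 6*x - sqrt(2)*x - 6*sqrt(2)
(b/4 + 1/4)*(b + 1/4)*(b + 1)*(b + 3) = b^4/4 + 21*b^3/16 + 33*b^2/16 + 19*b/16 + 3/16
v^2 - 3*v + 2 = (v - 2)*(v - 1)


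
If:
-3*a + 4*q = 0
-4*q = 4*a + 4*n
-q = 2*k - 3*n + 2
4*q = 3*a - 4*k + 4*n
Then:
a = -4/5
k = 7/5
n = 7/5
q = -3/5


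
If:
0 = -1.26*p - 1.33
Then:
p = -1.06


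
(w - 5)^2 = w^2 - 10*w + 25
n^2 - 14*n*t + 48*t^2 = (n - 8*t)*(n - 6*t)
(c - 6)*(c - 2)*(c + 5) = c^3 - 3*c^2 - 28*c + 60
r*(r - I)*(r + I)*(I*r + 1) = I*r^4 + r^3 + I*r^2 + r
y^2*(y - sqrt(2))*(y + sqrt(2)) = y^4 - 2*y^2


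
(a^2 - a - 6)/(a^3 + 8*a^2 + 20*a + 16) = (a - 3)/(a^2 + 6*a + 8)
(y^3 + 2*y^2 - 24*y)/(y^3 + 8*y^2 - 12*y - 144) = y/(y + 6)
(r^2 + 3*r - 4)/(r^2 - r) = (r + 4)/r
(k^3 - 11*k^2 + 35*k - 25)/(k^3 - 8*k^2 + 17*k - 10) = (k - 5)/(k - 2)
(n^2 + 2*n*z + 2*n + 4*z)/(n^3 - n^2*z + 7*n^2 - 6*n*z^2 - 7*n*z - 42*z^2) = (-n - 2)/(-n^2 + 3*n*z - 7*n + 21*z)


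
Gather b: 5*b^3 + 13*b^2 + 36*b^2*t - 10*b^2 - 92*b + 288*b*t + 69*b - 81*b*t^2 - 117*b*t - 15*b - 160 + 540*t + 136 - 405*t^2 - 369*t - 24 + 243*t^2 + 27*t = 5*b^3 + b^2*(36*t + 3) + b*(-81*t^2 + 171*t - 38) - 162*t^2 + 198*t - 48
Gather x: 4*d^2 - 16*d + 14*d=4*d^2 - 2*d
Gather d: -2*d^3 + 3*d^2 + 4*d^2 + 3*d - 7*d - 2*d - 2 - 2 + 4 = -2*d^3 + 7*d^2 - 6*d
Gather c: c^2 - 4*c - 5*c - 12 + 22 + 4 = c^2 - 9*c + 14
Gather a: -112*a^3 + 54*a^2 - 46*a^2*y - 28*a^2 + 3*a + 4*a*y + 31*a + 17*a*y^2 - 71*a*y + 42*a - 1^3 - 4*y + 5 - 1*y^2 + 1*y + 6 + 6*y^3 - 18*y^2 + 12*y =-112*a^3 + a^2*(26 - 46*y) + a*(17*y^2 - 67*y + 76) + 6*y^3 - 19*y^2 + 9*y + 10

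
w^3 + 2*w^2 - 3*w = w*(w - 1)*(w + 3)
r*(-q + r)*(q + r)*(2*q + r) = -2*q^3*r - q^2*r^2 + 2*q*r^3 + r^4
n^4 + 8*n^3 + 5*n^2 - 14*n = n*(n - 1)*(n + 2)*(n + 7)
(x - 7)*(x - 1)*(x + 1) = x^3 - 7*x^2 - x + 7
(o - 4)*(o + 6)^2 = o^3 + 8*o^2 - 12*o - 144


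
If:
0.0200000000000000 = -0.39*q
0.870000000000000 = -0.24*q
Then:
No Solution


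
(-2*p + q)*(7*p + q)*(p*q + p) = -14*p^3*q - 14*p^3 + 5*p^2*q^2 + 5*p^2*q + p*q^3 + p*q^2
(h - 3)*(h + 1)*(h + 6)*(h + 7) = h^4 + 11*h^3 + 13*h^2 - 123*h - 126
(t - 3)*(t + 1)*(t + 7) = t^3 + 5*t^2 - 17*t - 21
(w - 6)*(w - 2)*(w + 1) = w^3 - 7*w^2 + 4*w + 12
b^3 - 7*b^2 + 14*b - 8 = (b - 4)*(b - 2)*(b - 1)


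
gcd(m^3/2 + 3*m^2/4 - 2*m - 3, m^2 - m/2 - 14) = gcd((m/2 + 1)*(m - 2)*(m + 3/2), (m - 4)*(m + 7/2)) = 1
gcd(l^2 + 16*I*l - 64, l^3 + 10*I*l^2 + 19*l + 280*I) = l + 8*I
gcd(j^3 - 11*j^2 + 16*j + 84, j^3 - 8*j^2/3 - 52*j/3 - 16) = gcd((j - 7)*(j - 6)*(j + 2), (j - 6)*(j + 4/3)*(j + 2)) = j^2 - 4*j - 12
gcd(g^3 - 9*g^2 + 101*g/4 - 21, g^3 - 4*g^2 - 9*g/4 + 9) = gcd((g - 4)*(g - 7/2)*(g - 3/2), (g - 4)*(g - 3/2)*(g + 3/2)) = g^2 - 11*g/2 + 6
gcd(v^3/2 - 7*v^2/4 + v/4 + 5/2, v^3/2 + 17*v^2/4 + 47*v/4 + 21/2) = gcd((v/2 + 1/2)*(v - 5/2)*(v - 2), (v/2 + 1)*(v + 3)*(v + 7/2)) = 1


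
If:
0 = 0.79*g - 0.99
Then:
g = 1.25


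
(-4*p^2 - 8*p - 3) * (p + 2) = -4*p^3 - 16*p^2 - 19*p - 6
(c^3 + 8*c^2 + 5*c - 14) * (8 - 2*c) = -2*c^4 - 8*c^3 + 54*c^2 + 68*c - 112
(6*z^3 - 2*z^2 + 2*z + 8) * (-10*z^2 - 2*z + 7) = -60*z^5 + 8*z^4 + 26*z^3 - 98*z^2 - 2*z + 56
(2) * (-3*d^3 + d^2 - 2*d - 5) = -6*d^3 + 2*d^2 - 4*d - 10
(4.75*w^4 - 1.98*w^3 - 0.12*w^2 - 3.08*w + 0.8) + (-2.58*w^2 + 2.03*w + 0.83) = 4.75*w^4 - 1.98*w^3 - 2.7*w^2 - 1.05*w + 1.63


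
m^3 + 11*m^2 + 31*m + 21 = (m + 1)*(m + 3)*(m + 7)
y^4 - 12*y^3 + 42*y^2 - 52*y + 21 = (y - 7)*(y - 3)*(y - 1)^2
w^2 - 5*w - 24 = (w - 8)*(w + 3)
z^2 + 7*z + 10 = (z + 2)*(z + 5)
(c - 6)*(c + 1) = c^2 - 5*c - 6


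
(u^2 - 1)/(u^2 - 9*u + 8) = (u + 1)/(u - 8)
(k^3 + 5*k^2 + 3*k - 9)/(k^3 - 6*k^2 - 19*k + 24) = (k + 3)/(k - 8)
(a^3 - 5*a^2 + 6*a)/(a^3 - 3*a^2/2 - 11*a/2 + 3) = 2*a*(a - 2)/(2*a^2 + 3*a - 2)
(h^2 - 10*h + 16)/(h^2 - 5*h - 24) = (h - 2)/(h + 3)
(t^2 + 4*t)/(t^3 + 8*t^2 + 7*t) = (t + 4)/(t^2 + 8*t + 7)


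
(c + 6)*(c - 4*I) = c^2 + 6*c - 4*I*c - 24*I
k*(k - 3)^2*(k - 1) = k^4 - 7*k^3 + 15*k^2 - 9*k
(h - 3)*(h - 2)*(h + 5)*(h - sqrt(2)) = h^4 - sqrt(2)*h^3 - 19*h^2 + 19*sqrt(2)*h + 30*h - 30*sqrt(2)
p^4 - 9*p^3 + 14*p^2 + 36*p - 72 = (p - 6)*(p - 3)*(p - 2)*(p + 2)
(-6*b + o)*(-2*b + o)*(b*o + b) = 12*b^3*o + 12*b^3 - 8*b^2*o^2 - 8*b^2*o + b*o^3 + b*o^2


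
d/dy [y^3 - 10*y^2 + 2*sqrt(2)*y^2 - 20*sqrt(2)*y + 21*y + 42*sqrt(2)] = 3*y^2 - 20*y + 4*sqrt(2)*y - 20*sqrt(2) + 21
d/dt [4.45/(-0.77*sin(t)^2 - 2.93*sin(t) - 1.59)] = (6.853*sin(t) + 13.0385)*cos(t)/(0.77*sin(t)^2 + 2.93*sin(t) + 1.59)^2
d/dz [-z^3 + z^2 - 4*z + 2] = -3*z^2 + 2*z - 4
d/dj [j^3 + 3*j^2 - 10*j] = 3*j^2 + 6*j - 10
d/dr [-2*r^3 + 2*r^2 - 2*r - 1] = -6*r^2 + 4*r - 2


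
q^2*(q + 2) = q^3 + 2*q^2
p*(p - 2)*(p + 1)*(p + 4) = p^4 + 3*p^3 - 6*p^2 - 8*p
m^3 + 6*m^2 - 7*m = m*(m - 1)*(m + 7)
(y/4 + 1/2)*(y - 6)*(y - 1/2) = y^3/4 - 9*y^2/8 - 5*y/2 + 3/2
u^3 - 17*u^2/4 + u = u*(u - 4)*(u - 1/4)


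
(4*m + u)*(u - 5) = 4*m*u - 20*m + u^2 - 5*u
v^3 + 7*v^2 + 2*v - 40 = (v - 2)*(v + 4)*(v + 5)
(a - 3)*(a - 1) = a^2 - 4*a + 3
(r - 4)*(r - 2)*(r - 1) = r^3 - 7*r^2 + 14*r - 8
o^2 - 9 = (o - 3)*(o + 3)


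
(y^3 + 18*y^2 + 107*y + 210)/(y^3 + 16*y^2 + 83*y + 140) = (y + 6)/(y + 4)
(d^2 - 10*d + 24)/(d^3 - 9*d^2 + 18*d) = (d - 4)/(d*(d - 3))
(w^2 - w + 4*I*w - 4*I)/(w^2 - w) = (w + 4*I)/w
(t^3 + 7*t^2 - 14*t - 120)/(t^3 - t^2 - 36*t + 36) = (t^2 + t - 20)/(t^2 - 7*t + 6)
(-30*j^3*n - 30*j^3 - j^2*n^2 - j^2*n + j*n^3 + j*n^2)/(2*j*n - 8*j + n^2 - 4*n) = j*(-30*j^2*n - 30*j^2 - j*n^2 - j*n + n^3 + n^2)/(2*j*n - 8*j + n^2 - 4*n)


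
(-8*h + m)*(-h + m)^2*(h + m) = -8*h^4 + 9*h^3*m + 7*h^2*m^2 - 9*h*m^3 + m^4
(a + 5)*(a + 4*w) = a^2 + 4*a*w + 5*a + 20*w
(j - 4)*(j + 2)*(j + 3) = j^3 + j^2 - 14*j - 24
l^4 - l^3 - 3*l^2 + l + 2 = (l - 2)*(l - 1)*(l + 1)^2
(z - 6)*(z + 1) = z^2 - 5*z - 6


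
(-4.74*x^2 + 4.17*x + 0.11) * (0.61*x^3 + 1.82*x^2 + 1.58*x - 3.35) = -2.8914*x^5 - 6.0831*x^4 + 0.1673*x^3 + 22.6678*x^2 - 13.7957*x - 0.3685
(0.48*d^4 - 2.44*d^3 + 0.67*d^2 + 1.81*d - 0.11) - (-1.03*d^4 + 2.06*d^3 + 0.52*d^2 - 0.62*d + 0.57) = 1.51*d^4 - 4.5*d^3 + 0.15*d^2 + 2.43*d - 0.68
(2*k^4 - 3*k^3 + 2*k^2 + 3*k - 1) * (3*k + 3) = 6*k^5 - 3*k^4 - 3*k^3 + 15*k^2 + 6*k - 3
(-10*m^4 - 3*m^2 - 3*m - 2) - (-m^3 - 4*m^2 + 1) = -10*m^4 + m^3 + m^2 - 3*m - 3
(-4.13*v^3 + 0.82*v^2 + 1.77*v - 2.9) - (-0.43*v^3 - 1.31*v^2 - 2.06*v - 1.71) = -3.7*v^3 + 2.13*v^2 + 3.83*v - 1.19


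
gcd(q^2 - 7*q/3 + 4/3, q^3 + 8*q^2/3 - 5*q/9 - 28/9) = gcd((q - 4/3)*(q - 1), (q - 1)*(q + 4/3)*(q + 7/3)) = q - 1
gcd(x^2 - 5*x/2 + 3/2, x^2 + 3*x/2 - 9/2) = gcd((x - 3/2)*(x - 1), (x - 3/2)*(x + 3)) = x - 3/2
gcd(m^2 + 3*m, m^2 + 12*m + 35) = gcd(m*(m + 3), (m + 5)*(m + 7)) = 1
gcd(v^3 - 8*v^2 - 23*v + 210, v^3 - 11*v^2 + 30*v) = v - 6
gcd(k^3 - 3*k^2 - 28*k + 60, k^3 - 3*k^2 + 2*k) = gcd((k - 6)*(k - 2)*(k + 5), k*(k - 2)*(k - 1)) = k - 2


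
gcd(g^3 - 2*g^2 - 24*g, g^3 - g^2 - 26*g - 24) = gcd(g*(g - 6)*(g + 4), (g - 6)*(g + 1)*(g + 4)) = g^2 - 2*g - 24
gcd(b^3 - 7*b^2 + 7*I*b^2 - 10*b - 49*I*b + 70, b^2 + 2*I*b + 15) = b + 5*I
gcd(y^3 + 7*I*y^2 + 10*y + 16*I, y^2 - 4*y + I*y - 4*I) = y + I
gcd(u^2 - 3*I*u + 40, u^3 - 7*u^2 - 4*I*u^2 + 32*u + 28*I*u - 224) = u - 8*I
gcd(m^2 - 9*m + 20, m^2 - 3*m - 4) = m - 4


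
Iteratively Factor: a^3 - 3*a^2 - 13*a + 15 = (a + 3)*(a^2 - 6*a + 5) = (a - 5)*(a + 3)*(a - 1)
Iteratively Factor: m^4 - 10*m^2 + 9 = (m + 1)*(m^3 - m^2 - 9*m + 9) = (m + 1)*(m + 3)*(m^2 - 4*m + 3) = (m - 1)*(m + 1)*(m + 3)*(m - 3)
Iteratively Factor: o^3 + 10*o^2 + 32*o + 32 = (o + 4)*(o^2 + 6*o + 8) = (o + 4)^2*(o + 2)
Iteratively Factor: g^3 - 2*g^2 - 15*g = (g)*(g^2 - 2*g - 15) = g*(g + 3)*(g - 5)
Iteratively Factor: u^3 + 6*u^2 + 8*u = (u)*(u^2 + 6*u + 8) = u*(u + 4)*(u + 2)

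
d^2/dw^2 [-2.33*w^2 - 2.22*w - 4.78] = -4.66000000000000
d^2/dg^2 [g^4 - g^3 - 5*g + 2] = 6*g*(2*g - 1)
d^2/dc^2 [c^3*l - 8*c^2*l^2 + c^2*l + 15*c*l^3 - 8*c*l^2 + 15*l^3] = 2*l*(3*c - 8*l + 1)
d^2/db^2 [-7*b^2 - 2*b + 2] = -14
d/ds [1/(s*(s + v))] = -(2*s + v)/(s^2*(s + v)^2)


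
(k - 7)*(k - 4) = k^2 - 11*k + 28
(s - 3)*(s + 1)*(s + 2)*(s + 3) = s^4 + 3*s^3 - 7*s^2 - 27*s - 18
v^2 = v^2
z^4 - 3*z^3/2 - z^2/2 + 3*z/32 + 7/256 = (z - 7/4)*(z - 1/4)*(z + 1/4)^2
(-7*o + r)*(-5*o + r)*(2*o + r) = 70*o^3 + 11*o^2*r - 10*o*r^2 + r^3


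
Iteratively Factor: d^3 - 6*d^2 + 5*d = (d)*(d^2 - 6*d + 5) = d*(d - 1)*(d - 5)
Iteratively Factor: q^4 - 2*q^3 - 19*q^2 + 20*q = (q)*(q^3 - 2*q^2 - 19*q + 20) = q*(q - 1)*(q^2 - q - 20) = q*(q - 5)*(q - 1)*(q + 4)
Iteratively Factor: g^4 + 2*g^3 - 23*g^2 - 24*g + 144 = (g - 3)*(g^3 + 5*g^2 - 8*g - 48) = (g - 3)*(g + 4)*(g^2 + g - 12) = (g - 3)^2*(g + 4)*(g + 4)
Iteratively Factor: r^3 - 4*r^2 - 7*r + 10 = (r - 5)*(r^2 + r - 2) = (r - 5)*(r - 1)*(r + 2)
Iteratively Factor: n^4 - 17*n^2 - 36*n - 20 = (n - 5)*(n^3 + 5*n^2 + 8*n + 4) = (n - 5)*(n + 1)*(n^2 + 4*n + 4) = (n - 5)*(n + 1)*(n + 2)*(n + 2)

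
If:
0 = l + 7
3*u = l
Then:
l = -7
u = -7/3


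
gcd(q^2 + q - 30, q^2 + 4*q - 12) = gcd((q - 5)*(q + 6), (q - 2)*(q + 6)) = q + 6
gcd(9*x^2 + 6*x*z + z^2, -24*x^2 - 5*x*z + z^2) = 3*x + z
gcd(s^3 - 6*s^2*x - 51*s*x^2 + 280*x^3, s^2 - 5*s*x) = -s + 5*x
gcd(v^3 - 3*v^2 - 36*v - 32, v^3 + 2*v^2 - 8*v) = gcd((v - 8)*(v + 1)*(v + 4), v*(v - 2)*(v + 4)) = v + 4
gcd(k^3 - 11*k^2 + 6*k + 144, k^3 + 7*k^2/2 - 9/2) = k + 3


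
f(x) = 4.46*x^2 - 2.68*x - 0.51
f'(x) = 8.92*x - 2.68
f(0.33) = -0.91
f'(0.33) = 0.26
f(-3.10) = 50.66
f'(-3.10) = -30.33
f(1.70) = 7.82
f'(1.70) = 12.48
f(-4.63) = 107.51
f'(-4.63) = -43.98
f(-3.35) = 58.52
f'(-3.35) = -32.56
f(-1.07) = 7.46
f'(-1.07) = -12.22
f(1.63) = 6.97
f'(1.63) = 11.86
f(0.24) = -0.90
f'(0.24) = -0.54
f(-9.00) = 384.87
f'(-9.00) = -82.96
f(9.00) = 336.63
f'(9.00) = 77.60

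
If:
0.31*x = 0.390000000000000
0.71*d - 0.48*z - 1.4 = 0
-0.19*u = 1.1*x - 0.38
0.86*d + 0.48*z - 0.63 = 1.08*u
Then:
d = -2.34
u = -5.28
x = 1.26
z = -6.38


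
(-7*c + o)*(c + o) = -7*c^2 - 6*c*o + o^2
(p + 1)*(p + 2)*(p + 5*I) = p^3 + 3*p^2 + 5*I*p^2 + 2*p + 15*I*p + 10*I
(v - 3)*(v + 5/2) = v^2 - v/2 - 15/2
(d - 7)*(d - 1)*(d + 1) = d^3 - 7*d^2 - d + 7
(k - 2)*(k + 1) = k^2 - k - 2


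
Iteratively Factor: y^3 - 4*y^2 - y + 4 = (y - 4)*(y^2 - 1) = (y - 4)*(y - 1)*(y + 1)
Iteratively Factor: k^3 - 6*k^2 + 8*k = (k - 2)*(k^2 - 4*k) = k*(k - 2)*(k - 4)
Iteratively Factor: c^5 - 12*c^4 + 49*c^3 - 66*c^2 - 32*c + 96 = (c - 3)*(c^4 - 9*c^3 + 22*c^2 - 32) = (c - 3)*(c + 1)*(c^3 - 10*c^2 + 32*c - 32) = (c - 4)*(c - 3)*(c + 1)*(c^2 - 6*c + 8) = (c - 4)^2*(c - 3)*(c + 1)*(c - 2)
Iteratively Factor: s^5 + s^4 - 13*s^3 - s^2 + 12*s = (s - 1)*(s^4 + 2*s^3 - 11*s^2 - 12*s) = (s - 3)*(s - 1)*(s^3 + 5*s^2 + 4*s) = (s - 3)*(s - 1)*(s + 4)*(s^2 + s) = (s - 3)*(s - 1)*(s + 1)*(s + 4)*(s)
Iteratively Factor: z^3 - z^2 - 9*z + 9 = (z - 1)*(z^2 - 9) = (z - 1)*(z + 3)*(z - 3)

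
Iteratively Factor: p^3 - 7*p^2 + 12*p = (p)*(p^2 - 7*p + 12) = p*(p - 3)*(p - 4)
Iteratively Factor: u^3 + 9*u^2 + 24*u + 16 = (u + 4)*(u^2 + 5*u + 4) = (u + 4)^2*(u + 1)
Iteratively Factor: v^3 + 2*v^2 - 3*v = (v - 1)*(v^2 + 3*v) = v*(v - 1)*(v + 3)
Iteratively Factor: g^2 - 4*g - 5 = (g - 5)*(g + 1)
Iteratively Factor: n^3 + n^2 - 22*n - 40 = (n - 5)*(n^2 + 6*n + 8) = (n - 5)*(n + 2)*(n + 4)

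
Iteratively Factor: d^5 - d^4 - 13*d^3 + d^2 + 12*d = (d - 1)*(d^4 - 13*d^2 - 12*d) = (d - 1)*(d + 3)*(d^3 - 3*d^2 - 4*d) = (d - 4)*(d - 1)*(d + 3)*(d^2 + d) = (d - 4)*(d - 1)*(d + 1)*(d + 3)*(d)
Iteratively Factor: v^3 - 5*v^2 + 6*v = (v)*(v^2 - 5*v + 6) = v*(v - 3)*(v - 2)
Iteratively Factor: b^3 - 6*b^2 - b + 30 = (b - 3)*(b^2 - 3*b - 10) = (b - 5)*(b - 3)*(b + 2)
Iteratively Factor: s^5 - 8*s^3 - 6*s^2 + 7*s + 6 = (s + 2)*(s^4 - 2*s^3 - 4*s^2 + 2*s + 3) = (s - 1)*(s + 2)*(s^3 - s^2 - 5*s - 3) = (s - 1)*(s + 1)*(s + 2)*(s^2 - 2*s - 3) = (s - 1)*(s + 1)^2*(s + 2)*(s - 3)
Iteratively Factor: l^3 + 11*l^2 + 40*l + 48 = (l + 3)*(l^2 + 8*l + 16) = (l + 3)*(l + 4)*(l + 4)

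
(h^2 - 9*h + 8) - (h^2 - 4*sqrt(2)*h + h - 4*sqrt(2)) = -10*h + 4*sqrt(2)*h + 4*sqrt(2) + 8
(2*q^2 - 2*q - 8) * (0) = 0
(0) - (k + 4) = -k - 4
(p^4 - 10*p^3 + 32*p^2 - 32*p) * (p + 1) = p^5 - 9*p^4 + 22*p^3 - 32*p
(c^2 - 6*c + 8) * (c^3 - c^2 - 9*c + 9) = c^5 - 7*c^4 + 5*c^3 + 55*c^2 - 126*c + 72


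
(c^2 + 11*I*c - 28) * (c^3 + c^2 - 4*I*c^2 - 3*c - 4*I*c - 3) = c^5 + c^4 + 7*I*c^4 + 13*c^3 + 7*I*c^3 + 13*c^2 + 79*I*c^2 + 84*c + 79*I*c + 84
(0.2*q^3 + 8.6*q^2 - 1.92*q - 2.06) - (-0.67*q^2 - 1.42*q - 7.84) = 0.2*q^3 + 9.27*q^2 - 0.5*q + 5.78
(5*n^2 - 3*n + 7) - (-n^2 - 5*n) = 6*n^2 + 2*n + 7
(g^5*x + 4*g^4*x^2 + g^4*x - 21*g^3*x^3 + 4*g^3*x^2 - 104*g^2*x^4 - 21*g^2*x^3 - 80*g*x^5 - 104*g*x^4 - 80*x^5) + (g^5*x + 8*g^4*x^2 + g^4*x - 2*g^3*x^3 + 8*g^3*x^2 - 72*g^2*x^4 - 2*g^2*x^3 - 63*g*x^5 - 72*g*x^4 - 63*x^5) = 2*g^5*x + 12*g^4*x^2 + 2*g^4*x - 23*g^3*x^3 + 12*g^3*x^2 - 176*g^2*x^4 - 23*g^2*x^3 - 143*g*x^5 - 176*g*x^4 - 143*x^5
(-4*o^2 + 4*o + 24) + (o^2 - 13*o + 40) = -3*o^2 - 9*o + 64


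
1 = 1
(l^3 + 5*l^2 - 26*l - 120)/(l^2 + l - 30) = l + 4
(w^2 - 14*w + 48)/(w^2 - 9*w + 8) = (w - 6)/(w - 1)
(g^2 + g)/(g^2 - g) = (g + 1)/(g - 1)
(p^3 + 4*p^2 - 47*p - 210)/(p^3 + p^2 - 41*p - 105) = (p + 6)/(p + 3)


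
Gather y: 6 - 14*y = 6 - 14*y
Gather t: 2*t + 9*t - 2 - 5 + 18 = 11*t + 11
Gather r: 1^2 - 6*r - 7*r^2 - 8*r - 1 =-7*r^2 - 14*r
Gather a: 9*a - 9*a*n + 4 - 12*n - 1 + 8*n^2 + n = a*(9 - 9*n) + 8*n^2 - 11*n + 3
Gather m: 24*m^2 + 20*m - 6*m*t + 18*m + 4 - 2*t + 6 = 24*m^2 + m*(38 - 6*t) - 2*t + 10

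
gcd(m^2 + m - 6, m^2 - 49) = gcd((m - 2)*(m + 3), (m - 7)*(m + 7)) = 1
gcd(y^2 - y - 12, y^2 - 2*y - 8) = y - 4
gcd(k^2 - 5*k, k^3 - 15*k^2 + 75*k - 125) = k - 5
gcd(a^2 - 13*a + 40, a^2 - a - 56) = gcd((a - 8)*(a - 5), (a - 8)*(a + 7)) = a - 8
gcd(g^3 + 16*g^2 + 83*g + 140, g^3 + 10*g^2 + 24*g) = g + 4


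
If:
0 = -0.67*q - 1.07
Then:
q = -1.60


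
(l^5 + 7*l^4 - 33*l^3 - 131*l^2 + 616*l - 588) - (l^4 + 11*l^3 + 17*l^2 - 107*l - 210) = l^5 + 6*l^4 - 44*l^3 - 148*l^2 + 723*l - 378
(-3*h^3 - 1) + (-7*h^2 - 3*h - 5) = -3*h^3 - 7*h^2 - 3*h - 6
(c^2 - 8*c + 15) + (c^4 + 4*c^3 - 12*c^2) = c^4 + 4*c^3 - 11*c^2 - 8*c + 15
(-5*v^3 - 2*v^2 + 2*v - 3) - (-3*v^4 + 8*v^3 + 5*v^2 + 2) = 3*v^4 - 13*v^3 - 7*v^2 + 2*v - 5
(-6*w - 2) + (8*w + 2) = 2*w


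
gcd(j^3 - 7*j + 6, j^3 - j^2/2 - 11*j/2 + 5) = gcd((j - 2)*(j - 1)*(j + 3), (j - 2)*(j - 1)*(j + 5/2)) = j^2 - 3*j + 2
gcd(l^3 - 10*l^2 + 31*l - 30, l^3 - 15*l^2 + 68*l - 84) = l - 2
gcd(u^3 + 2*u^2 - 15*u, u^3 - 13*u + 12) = u - 3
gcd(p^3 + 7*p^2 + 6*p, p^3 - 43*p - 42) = p^2 + 7*p + 6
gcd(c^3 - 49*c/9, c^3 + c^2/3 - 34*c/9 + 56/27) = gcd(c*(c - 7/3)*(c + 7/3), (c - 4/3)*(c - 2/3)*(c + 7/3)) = c + 7/3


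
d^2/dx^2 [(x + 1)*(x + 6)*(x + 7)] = 6*x + 28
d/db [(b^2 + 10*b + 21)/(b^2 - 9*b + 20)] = (-19*b^2 - 2*b + 389)/(b^4 - 18*b^3 + 121*b^2 - 360*b + 400)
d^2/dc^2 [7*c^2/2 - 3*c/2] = 7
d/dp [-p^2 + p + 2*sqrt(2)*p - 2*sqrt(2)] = -2*p + 1 + 2*sqrt(2)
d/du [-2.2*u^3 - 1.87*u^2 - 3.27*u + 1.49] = -6.6*u^2 - 3.74*u - 3.27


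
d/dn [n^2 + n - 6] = 2*n + 1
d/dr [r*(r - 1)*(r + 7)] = 3*r^2 + 12*r - 7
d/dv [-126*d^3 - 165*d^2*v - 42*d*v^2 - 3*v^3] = -165*d^2 - 84*d*v - 9*v^2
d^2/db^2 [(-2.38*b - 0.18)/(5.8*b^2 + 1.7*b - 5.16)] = (-(2.38*b + 0.18)*(11.6*b + 1.7)*(23.2*b + 3.4) + (82.824*b + 10.18)*(5.8*b^2 + 1.7*b - 5.16))/(5.8*b^2 + 1.7*b - 5.16)^3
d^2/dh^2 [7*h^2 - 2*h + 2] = 14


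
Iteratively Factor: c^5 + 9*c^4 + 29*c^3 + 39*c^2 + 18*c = (c + 1)*(c^4 + 8*c^3 + 21*c^2 + 18*c) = (c + 1)*(c + 2)*(c^3 + 6*c^2 + 9*c) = c*(c + 1)*(c + 2)*(c^2 + 6*c + 9) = c*(c + 1)*(c + 2)*(c + 3)*(c + 3)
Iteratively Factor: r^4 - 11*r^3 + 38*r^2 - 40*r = (r - 2)*(r^3 - 9*r^2 + 20*r) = r*(r - 2)*(r^2 - 9*r + 20) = r*(r - 5)*(r - 2)*(r - 4)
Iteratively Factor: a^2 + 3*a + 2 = (a + 1)*(a + 2)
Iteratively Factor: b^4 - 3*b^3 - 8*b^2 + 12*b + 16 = (b + 1)*(b^3 - 4*b^2 - 4*b + 16) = (b + 1)*(b + 2)*(b^2 - 6*b + 8) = (b - 4)*(b + 1)*(b + 2)*(b - 2)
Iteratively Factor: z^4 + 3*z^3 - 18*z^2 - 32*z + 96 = (z + 4)*(z^3 - z^2 - 14*z + 24) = (z + 4)^2*(z^2 - 5*z + 6) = (z - 2)*(z + 4)^2*(z - 3)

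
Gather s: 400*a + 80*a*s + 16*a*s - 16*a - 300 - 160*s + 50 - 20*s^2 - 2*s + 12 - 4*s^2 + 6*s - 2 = 384*a - 24*s^2 + s*(96*a - 156) - 240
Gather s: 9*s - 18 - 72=9*s - 90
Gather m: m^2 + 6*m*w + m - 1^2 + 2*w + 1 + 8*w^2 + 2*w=m^2 + m*(6*w + 1) + 8*w^2 + 4*w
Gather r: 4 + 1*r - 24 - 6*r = -5*r - 20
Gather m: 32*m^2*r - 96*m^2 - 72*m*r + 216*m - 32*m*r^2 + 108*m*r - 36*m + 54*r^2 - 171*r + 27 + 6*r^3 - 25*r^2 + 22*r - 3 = m^2*(32*r - 96) + m*(-32*r^2 + 36*r + 180) + 6*r^3 + 29*r^2 - 149*r + 24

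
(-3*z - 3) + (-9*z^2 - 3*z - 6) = -9*z^2 - 6*z - 9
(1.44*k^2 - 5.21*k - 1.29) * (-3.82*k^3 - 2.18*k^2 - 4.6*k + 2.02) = -5.5008*k^5 + 16.763*k^4 + 9.6616*k^3 + 29.687*k^2 - 4.5902*k - 2.6058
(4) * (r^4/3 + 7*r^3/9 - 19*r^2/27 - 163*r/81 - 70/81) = 4*r^4/3 + 28*r^3/9 - 76*r^2/27 - 652*r/81 - 280/81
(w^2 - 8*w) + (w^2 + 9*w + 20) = 2*w^2 + w + 20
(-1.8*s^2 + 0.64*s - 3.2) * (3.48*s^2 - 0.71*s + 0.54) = -6.264*s^4 + 3.5052*s^3 - 12.5624*s^2 + 2.6176*s - 1.728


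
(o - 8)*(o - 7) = o^2 - 15*o + 56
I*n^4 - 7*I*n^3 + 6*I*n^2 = n^2*(n - 6)*(I*n - I)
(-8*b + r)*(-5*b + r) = 40*b^2 - 13*b*r + r^2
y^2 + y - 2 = (y - 1)*(y + 2)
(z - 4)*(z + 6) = z^2 + 2*z - 24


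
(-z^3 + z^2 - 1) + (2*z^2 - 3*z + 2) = -z^3 + 3*z^2 - 3*z + 1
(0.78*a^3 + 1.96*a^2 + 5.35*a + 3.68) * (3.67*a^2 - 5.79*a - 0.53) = 2.8626*a^5 + 2.677*a^4 + 7.8727*a^3 - 18.5097*a^2 - 24.1427*a - 1.9504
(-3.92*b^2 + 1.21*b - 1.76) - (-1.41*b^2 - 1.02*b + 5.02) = -2.51*b^2 + 2.23*b - 6.78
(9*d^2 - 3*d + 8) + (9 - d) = 9*d^2 - 4*d + 17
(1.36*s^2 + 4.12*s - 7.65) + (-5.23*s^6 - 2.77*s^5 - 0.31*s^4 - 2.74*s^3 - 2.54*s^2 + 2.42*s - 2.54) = -5.23*s^6 - 2.77*s^5 - 0.31*s^4 - 2.74*s^3 - 1.18*s^2 + 6.54*s - 10.19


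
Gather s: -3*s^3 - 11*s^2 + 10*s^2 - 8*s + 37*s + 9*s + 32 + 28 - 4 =-3*s^3 - s^2 + 38*s + 56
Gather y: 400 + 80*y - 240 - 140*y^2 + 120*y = -140*y^2 + 200*y + 160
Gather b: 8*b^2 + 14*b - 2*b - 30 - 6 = 8*b^2 + 12*b - 36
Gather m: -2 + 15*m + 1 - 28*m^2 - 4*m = -28*m^2 + 11*m - 1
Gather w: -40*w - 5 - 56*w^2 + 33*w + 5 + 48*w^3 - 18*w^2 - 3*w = 48*w^3 - 74*w^2 - 10*w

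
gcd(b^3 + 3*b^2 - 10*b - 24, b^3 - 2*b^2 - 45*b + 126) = b - 3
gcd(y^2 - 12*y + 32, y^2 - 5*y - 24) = y - 8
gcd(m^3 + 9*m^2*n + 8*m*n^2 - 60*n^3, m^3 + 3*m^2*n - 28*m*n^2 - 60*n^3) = m + 6*n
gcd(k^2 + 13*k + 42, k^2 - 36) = k + 6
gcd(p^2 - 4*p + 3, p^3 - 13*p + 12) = p^2 - 4*p + 3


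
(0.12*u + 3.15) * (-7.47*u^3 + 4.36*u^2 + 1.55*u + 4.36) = -0.8964*u^4 - 23.0073*u^3 + 13.92*u^2 + 5.4057*u + 13.734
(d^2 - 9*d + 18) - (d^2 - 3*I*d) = -9*d + 3*I*d + 18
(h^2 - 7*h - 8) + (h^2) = 2*h^2 - 7*h - 8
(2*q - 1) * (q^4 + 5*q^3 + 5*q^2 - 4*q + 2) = 2*q^5 + 9*q^4 + 5*q^3 - 13*q^2 + 8*q - 2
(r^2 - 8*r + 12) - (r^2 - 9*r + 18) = r - 6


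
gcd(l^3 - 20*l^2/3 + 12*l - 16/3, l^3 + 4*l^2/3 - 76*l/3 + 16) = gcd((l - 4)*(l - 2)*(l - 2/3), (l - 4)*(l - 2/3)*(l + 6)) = l^2 - 14*l/3 + 8/3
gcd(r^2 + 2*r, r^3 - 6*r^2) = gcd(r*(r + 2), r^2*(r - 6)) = r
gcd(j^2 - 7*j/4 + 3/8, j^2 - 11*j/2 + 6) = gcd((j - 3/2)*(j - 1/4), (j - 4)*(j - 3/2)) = j - 3/2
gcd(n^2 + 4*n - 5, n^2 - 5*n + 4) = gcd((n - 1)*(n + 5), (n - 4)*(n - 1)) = n - 1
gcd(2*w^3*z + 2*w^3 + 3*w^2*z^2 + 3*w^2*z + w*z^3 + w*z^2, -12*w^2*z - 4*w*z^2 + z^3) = 2*w + z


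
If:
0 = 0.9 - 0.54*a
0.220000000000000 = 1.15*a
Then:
No Solution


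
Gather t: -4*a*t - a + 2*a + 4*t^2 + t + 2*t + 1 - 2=a + 4*t^2 + t*(3 - 4*a) - 1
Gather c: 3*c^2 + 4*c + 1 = 3*c^2 + 4*c + 1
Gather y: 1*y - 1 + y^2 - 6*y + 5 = y^2 - 5*y + 4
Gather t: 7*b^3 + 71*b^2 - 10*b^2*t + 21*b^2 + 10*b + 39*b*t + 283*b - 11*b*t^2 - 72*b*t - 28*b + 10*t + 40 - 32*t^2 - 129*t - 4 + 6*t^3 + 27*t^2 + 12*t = 7*b^3 + 92*b^2 + 265*b + 6*t^3 + t^2*(-11*b - 5) + t*(-10*b^2 - 33*b - 107) + 36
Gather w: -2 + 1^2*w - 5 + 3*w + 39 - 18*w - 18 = 14 - 14*w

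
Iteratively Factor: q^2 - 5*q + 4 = (q - 4)*(q - 1)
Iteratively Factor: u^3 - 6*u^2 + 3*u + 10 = (u + 1)*(u^2 - 7*u + 10) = (u - 5)*(u + 1)*(u - 2)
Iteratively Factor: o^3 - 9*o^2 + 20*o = (o)*(o^2 - 9*o + 20) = o*(o - 5)*(o - 4)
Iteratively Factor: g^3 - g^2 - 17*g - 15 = (g + 1)*(g^2 - 2*g - 15) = (g - 5)*(g + 1)*(g + 3)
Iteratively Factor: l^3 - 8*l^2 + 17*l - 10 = (l - 1)*(l^2 - 7*l + 10) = (l - 5)*(l - 1)*(l - 2)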